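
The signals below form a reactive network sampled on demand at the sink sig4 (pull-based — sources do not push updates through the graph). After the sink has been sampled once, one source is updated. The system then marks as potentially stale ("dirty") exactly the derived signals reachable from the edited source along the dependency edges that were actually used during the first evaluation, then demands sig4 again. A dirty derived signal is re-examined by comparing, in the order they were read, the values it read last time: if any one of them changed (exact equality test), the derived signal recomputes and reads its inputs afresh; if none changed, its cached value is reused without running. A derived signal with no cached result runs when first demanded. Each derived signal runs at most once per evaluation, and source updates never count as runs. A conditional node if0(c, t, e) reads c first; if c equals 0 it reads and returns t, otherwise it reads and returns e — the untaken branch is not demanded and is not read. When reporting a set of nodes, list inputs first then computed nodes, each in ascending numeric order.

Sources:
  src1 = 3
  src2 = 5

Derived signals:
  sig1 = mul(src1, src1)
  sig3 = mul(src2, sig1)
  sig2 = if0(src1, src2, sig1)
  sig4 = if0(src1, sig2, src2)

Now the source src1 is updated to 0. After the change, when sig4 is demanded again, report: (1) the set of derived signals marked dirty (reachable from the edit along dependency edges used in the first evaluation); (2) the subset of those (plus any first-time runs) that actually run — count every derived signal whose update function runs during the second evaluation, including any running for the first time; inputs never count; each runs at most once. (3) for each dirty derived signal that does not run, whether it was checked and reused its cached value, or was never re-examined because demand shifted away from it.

Dirty set: sig4.
Run set: sig2, sig4 (2 run).
All dirty derived signals ended up running.
The important point: the flipped condition pulls in fresh nodes; sig2 runs for the first time.

Initial pass — values computed on the first demand:
  sig4 = if0(src1=3 -> else branch src2) = 5

Second demand — change propagation:
  sig2: newly demanded (no cache) — executes and yields 5.
  sig4: re-runs because src1 3->0; new result 5 (unchanged).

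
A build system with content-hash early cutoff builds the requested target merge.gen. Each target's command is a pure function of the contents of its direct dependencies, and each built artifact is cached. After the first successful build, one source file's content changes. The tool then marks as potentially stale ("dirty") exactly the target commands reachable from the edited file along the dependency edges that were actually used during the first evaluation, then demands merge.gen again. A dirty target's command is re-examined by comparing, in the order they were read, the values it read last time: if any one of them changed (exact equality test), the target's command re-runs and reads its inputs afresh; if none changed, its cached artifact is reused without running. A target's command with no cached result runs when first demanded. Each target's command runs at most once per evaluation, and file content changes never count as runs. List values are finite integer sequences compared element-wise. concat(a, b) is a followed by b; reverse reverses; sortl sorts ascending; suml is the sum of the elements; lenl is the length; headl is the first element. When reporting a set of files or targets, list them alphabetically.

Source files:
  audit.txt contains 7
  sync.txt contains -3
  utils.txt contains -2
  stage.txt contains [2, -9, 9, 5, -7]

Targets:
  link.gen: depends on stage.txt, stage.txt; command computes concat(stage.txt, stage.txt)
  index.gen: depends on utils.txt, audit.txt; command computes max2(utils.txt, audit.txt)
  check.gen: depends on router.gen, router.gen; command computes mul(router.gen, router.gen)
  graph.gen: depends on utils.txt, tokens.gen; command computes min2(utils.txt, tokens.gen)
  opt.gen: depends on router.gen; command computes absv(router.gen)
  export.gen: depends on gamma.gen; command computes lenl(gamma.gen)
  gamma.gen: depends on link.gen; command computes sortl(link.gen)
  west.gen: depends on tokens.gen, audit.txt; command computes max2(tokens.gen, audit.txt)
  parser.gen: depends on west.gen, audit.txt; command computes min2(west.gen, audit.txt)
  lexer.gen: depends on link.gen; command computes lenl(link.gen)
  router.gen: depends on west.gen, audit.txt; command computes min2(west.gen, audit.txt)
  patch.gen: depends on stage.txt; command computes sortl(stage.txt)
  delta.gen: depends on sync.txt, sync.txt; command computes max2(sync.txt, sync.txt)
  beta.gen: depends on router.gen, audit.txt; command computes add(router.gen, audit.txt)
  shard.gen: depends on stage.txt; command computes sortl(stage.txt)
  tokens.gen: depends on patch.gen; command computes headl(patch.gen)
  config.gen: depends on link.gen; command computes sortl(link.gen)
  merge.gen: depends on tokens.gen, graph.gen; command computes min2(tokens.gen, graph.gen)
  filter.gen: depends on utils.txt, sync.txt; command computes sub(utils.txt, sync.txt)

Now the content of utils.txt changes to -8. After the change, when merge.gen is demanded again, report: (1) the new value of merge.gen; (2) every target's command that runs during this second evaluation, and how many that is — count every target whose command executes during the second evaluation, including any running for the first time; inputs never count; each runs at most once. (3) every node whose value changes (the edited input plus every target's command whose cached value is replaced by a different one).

New value of merge.gen: -9.
Target commands that run: graph.gen — 1 in total.
Values that change: utils.txt.
Key observation: the change is absorbed at graph.gen — it re-runs but produces the same value, and the output's value is unchanged.

First evaluation (everything demanded from the output):
  patch.gen = sortl([2, -9, 9, 5, -7]) = [-9, -7, 2, 5, 9]
  tokens.gen = headl([-9, -7, 2, 5, 9]) = -9
  graph.gen = min2(-2, -9) = -9
  merge.gen = min2(-9, -9) = -9

Propagation after the edit:
  graph.gen: runs — utils.txt -2->-8; result -9 (same value as before).
  merge.gen: checked — values it read are unchanged (tokens.gen unchanged, graph.gen unchanged); reused cached -9 without running.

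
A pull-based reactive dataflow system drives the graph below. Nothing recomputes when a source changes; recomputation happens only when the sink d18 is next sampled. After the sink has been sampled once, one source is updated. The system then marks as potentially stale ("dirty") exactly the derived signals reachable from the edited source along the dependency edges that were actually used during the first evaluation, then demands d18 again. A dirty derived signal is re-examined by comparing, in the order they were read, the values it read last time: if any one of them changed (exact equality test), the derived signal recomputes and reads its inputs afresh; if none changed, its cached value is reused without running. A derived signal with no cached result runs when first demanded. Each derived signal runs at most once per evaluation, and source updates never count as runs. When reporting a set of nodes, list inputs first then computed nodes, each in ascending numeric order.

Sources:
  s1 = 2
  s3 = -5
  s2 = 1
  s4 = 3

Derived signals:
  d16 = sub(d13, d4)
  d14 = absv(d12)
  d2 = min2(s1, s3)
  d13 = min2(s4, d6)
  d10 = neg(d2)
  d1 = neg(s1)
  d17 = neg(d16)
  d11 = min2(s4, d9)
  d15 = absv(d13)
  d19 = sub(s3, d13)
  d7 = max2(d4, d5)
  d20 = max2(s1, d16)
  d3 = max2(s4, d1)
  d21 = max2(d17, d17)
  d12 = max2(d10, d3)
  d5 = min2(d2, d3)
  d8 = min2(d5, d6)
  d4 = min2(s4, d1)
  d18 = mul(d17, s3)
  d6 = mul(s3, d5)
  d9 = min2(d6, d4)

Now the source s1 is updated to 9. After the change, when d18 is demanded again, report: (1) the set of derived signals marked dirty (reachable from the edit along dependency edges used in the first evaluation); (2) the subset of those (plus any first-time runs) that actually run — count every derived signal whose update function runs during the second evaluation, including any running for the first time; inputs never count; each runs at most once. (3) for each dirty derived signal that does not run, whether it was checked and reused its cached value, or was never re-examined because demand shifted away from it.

Marked dirty: d1, d2, d3, d4, d5, d6, d13, d16, d17, d18.
Derived signals that run: d1, d2, d3, d4, d16, d17, d18 — 7 in total.
Checked but reused from cache: d5, d6, d13.
Key observation: the cutoff stops propagation at d5 — its inputs' values are unchanged, so it reuses its cache.

First evaluation (everything demanded from the output):
  d1 = neg(2) = -2
  d2 = min2(2, -5) = -5
  d3 = max2(3, -2) = 3
  d4 = min2(3, -2) = -2
  d5 = min2(-5, 3) = -5
  d6 = mul(-5, -5) = 25
  d13 = min2(3, 25) = 3
  d16 = sub(3, -2) = 5
  d17 = neg(5) = -5
  d18 = mul(-5, -5) = 25

Propagation after the edit:
  d1: runs — s1 2->9; result -9.
  d2: runs — s1 2->9; result -5 (same value as before).
  d3: runs — d1 -2->-9; result 3 (same value as before).
  d4: runs — d1 -2->-9; result -9.
  d5: checked — values it read are unchanged (d2 unchanged, d3 unchanged); reused cached -5 without running.
  d6: checked — values it read are unchanged (s3 unchanged, d5 unchanged); reused cached 25 without running.
  d13: checked — values it read are unchanged (s4 unchanged, d6 unchanged); reused cached 3 without running.
  d16: runs — d4 -2->-9; result 12.
  d17: runs — d16 5->12; result -12.
  d18: runs — d17 -5->-12; result 60.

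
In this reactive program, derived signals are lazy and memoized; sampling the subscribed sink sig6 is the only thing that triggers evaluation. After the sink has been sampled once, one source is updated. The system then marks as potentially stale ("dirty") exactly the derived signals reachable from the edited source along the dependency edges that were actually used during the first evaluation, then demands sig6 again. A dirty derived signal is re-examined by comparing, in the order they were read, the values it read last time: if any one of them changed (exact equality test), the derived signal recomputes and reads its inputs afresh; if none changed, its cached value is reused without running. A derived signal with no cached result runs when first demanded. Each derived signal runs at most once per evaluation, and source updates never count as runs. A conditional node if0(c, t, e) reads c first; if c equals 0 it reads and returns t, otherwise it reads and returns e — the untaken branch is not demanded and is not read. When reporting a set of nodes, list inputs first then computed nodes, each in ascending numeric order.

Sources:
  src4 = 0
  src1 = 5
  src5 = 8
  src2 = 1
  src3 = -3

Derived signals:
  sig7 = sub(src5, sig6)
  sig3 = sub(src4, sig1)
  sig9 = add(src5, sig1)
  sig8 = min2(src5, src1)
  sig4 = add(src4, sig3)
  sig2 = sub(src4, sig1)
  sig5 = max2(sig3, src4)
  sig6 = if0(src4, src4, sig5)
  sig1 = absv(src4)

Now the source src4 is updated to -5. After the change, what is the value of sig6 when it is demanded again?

First demand of the output computes:
  sig6 = if0(src4=0 -> then branch src4) = 0

After the edit, cleaning proceeds:
  sig1: had never run; runs now, result 5.
  sig3: had never run; runs now, result -10.
  sig5: had never run; runs now, result -5.
  sig6: a read changed (src4 0->-5; src4 0->-5) — executes, giving -5.

Note the branch switch — sig1, sig3, sig5 had no cache and run now for the first time.

Demanding sig6 again yields -5.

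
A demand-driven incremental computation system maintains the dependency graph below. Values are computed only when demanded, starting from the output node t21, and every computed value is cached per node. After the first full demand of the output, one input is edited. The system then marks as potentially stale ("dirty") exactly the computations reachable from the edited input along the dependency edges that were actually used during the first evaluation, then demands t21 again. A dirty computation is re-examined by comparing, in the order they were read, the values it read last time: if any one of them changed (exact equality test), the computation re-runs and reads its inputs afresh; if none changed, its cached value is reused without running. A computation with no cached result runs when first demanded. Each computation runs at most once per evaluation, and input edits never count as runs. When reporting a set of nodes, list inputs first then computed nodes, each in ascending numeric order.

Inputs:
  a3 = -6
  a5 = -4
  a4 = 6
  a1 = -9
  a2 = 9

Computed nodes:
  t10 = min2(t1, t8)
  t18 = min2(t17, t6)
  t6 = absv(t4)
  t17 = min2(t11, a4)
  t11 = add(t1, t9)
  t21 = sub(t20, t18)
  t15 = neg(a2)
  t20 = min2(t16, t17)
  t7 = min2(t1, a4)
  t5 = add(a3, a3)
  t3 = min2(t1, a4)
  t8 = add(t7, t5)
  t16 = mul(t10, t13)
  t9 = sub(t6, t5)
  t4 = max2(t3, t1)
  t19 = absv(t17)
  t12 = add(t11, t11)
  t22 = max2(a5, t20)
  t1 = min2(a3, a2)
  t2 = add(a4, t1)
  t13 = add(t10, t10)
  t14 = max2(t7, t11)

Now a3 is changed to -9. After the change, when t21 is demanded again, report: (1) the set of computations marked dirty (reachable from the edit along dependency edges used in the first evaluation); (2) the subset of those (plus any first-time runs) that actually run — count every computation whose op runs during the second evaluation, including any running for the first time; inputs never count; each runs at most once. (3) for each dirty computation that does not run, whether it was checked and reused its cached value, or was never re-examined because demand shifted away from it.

Marked dirty: t1, t3, t4, t5, t6, t7, t8, t9, t10, t11, t13, t16, t17, t18, t20, t21.
Computations that run: t1, t3, t4, t5, t6, t7, t8, t9, t10, t11, t13, t16, t17, t18, t20 — 15 in total.
Checked but reused from cache: t21.
Key observation: the cutoff stops propagation at t21 — its inputs' values are unchanged, so it reuses its cache.

First evaluation (everything demanded from the output):
  t1 = min2(-6, 9) = -6
  t3 = min2(-6, 6) = -6
  t4 = max2(-6, -6) = -6
  t5 = add(-6, -6) = -12
  t6 = absv(-6) = 6
  t7 = min2(-6, 6) = -6
  t8 = add(-6, -12) = -18
  t9 = sub(6, -12) = 18
  t10 = min2(-6, -18) = -18
  t11 = add(-6, 18) = 12
  t13 = add(-18, -18) = -36
  t16 = mul(-18, -36) = 648
  t17 = min2(12, 6) = 6
  t18 = min2(6, 6) = 6
  t20 = min2(648, 6) = 6
  t21 = sub(6, 6) = 0

Propagation after the edit:
  t1: runs — a3 -6->-9; result -9.
  t3: runs — t1 -6->-9; result -9.
  t4: runs — t3 -6->-9; t1 -6->-9; result -9.
  t5: runs — a3 -6->-9; a3 -6->-9; result -18.
  t6: runs — t4 -6->-9; result 9.
  t7: runs — t1 -6->-9; result -9.
  t8: runs — t7 -6->-9; t5 -12->-18; result -27.
  t9: runs — t6 6->9; t5 -12->-18; result 27.
  t10: runs — t1 -6->-9; t8 -18->-27; result -27.
  t11: runs — t1 -6->-9; t9 18->27; result 18.
  t13: runs — t10 -18->-27; t10 -18->-27; result -54.
  t16: runs — t10 -18->-27; t13 -36->-54; result 1458.
  t17: runs — t11 12->18; result 6 (same value as before).
  t18: runs — t6 6->9; result 6 (same value as before).
  t20: runs — t16 648->1458; result 6 (same value as before).
  t21: checked — values it read are unchanged (t20 unchanged, t18 unchanged); reused cached 0 without running.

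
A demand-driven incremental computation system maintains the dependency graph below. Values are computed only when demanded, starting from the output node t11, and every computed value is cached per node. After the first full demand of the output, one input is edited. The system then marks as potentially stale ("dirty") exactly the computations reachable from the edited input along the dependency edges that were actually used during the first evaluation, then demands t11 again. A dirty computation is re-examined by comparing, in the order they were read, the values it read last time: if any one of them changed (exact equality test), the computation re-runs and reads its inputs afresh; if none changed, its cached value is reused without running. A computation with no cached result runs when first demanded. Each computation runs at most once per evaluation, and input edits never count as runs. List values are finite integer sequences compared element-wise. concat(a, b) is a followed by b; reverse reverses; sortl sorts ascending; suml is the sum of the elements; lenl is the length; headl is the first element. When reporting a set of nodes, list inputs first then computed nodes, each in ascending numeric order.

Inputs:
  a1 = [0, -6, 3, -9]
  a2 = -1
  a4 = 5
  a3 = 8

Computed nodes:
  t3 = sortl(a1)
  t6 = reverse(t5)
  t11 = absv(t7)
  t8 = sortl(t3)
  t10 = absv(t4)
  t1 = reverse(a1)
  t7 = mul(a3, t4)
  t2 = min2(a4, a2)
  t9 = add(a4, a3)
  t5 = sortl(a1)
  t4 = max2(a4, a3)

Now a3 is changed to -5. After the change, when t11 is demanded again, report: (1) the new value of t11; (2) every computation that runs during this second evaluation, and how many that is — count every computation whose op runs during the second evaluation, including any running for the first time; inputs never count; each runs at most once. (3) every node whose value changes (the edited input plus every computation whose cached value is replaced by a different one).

New value of t11: 25.
Computations that run: t4, t7, t11 — 3 in total.
Values that change: a3, t4, t7, t11.

First evaluation (everything demanded from the output):
  t4 = max2(5, 8) = 8
  t7 = mul(8, 8) = 64
  t11 = absv(64) = 64

Propagation after the edit:
  t4: runs — a3 8->-5; result 5.
  t7: runs — a3 8->-5; t4 8->5; result -25.
  t11: runs — t7 64->-25; result 25.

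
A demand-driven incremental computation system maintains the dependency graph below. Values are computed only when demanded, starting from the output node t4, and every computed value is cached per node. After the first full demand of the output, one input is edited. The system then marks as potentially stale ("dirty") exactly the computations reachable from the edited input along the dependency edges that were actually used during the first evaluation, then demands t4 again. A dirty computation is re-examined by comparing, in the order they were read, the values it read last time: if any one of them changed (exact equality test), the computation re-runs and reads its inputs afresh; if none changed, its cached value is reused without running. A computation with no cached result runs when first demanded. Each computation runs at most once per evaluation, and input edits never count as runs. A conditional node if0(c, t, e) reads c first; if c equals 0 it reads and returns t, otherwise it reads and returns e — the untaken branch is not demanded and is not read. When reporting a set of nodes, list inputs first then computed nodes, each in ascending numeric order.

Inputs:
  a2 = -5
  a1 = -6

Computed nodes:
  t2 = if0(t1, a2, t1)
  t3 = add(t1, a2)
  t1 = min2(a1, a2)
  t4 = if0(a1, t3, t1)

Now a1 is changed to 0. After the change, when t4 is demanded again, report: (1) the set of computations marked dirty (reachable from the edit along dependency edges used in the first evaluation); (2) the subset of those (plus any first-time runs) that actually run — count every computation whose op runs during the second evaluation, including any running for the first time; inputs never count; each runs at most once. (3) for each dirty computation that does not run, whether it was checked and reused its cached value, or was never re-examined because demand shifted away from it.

Marked dirty: t1, t4.
Computations that run: t1, t3, t4 — 3 in total.
Every dirty computation ran.
Key observation: a condition flipped, so demand reaches new nodes — t3 runs for the first time.

First evaluation (everything demanded from the output):
  t1 = min2(-6, -5) = -6
  t4 = if0(a1=-6 -> else branch t1) = -6

Propagation after the edit:
  t1: runs — a1 -6->0; result -5.
  t3: demanded for the first time — runs, produces -10.
  t4: runs — a1 -6->0; t1 -6->-5; result -10.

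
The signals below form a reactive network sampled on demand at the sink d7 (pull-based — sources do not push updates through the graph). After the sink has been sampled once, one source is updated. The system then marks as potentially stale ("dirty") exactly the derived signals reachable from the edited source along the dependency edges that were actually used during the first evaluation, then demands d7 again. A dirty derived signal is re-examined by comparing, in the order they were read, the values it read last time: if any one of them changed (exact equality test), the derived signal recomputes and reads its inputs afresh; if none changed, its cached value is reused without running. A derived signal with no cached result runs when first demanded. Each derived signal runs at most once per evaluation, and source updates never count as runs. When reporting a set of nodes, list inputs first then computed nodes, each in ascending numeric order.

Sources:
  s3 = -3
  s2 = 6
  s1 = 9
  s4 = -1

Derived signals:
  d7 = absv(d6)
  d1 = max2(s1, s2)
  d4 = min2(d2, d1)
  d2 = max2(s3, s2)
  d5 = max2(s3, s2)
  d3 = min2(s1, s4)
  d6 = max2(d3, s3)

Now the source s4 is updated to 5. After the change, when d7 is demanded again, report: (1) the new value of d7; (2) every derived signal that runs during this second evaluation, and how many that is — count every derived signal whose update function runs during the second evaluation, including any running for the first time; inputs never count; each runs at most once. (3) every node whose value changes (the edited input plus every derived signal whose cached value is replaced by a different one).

d7 now evaluates to 5.
Run set: d3, d6, d7 (3 run).
Changed values: s4, d3, d6, d7.

Initial pass — values computed on the first demand:
  d3 = min2(9, -1) = -1
  d6 = max2(-1, -3) = -1
  d7 = absv(-1) = 1

Second demand — change propagation:
  d3: re-runs because s4 -1->5; new result 5.
  d6: re-runs because d3 -1->5; new result 5.
  d7: re-runs because d6 -1->5; new result 5.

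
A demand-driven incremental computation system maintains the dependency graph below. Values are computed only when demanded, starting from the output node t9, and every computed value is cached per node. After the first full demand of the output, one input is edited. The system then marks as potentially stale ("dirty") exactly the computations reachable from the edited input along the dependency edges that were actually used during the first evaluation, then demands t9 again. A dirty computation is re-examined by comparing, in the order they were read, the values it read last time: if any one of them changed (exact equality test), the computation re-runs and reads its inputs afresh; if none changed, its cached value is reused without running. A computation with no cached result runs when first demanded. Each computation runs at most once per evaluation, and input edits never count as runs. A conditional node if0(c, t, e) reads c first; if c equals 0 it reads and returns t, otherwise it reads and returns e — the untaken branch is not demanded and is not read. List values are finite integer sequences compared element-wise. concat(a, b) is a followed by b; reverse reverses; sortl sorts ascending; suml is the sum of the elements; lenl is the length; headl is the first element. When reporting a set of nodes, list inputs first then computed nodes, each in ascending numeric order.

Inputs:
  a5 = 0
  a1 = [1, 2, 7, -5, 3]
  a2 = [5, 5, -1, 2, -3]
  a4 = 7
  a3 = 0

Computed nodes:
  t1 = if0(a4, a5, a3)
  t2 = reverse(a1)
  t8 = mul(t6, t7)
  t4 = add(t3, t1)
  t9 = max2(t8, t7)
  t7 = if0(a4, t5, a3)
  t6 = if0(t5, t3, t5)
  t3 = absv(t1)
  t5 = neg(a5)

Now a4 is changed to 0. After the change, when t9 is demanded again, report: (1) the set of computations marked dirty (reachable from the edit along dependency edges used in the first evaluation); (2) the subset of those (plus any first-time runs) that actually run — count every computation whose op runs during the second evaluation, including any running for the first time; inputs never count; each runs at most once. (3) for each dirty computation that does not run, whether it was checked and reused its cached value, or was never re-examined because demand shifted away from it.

Marked dirty: t1, t3, t6, t7, t8, t9.
Computations that run: t1, t7 — 2 in total.
Checked but reused from cache: t3, t6, t8, t9.
Key observation: the cutoff stops propagation at t3 — its inputs' values are unchanged, so it reuses its cache.

First evaluation (everything demanded from the output):
  t1 = if0(a4=7 -> else branch a3) = 0
  t3 = absv(0) = 0
  t5 = neg(0) = 0
  t6 = if0(t5=0 -> then branch t3) = 0
  t7 = if0(a4=7 -> else branch a3) = 0
  t8 = mul(0, 0) = 0
  t9 = max2(0, 0) = 0

Propagation after the edit:
  t1: runs — a4 7->0; result 0 (same value as before).
  t3: checked — values it read are unchanged (t1 unchanged); reused cached 0 without running.
  t6: checked — values it read are unchanged (t5 unchanged, t3 unchanged); reused cached 0 without running.
  t7: runs — a4 7->0; result 0 (same value as before).
  t8: checked — values it read are unchanged (t6 unchanged, t7 unchanged); reused cached 0 without running.
  t9: checked — values it read are unchanged (t8 unchanged, t7 unchanged); reused cached 0 without running.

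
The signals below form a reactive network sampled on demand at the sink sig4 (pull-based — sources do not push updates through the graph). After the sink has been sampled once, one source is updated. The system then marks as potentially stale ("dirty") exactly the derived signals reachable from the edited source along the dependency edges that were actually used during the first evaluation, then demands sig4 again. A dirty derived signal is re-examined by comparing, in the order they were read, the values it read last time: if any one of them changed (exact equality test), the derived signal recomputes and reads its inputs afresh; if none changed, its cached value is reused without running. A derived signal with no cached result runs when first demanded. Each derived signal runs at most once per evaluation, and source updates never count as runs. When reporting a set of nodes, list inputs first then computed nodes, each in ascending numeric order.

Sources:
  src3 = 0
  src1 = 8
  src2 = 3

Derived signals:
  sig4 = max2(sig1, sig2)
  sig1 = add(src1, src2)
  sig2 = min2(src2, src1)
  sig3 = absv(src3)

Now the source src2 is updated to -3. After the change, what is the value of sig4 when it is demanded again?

sig4 now evaluates to 5.

Initial pass — values computed on the first demand:
  sig1 = add(8, 3) = 11
  sig2 = min2(3, 8) = 3
  sig4 = max2(11, 3) = 11

Second demand — change propagation:
  sig1: re-runs because src2 3->-3; new result 5.
  sig2: re-runs because src2 3->-3; new result -3.
  sig4: re-runs because sig1 11->5; sig2 3->-3; new result 5.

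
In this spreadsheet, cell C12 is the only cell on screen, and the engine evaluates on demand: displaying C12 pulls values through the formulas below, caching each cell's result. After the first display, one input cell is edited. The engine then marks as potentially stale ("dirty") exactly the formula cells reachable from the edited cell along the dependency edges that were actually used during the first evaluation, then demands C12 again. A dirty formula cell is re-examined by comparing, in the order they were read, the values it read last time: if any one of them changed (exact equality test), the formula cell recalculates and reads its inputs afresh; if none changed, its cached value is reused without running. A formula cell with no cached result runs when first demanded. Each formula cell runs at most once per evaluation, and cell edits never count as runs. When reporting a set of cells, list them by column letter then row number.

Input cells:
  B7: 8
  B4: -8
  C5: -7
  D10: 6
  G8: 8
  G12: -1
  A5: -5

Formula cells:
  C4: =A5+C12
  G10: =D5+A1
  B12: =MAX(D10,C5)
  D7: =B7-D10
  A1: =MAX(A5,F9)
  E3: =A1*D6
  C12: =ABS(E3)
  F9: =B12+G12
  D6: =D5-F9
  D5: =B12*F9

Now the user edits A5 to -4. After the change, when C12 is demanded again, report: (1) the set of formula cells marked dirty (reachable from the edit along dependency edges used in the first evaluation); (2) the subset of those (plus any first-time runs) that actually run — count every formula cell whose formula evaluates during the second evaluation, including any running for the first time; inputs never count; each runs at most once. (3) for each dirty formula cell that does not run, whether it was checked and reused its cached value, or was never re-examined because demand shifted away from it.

Initial pass — values computed on the first demand:
  B12 = MAX(6, -7) = 6
  F9 = 6 + -1 = 5
  A1 = MAX(-5, 5) = 5
  D5 = 6 * 5 = 30
  D6 = 30 - 5 = 25
  E3 = 5 * 25 = 125
  C12 = ABS(125) = 125

Second demand — change propagation:
  A1: re-runs because A5 -5->-4; new result 5 (unchanged).
  E3: re-examined; everything it read last time is the same (A1 unchanged, D6 unchanged) — cache 125 kept, no run.
  C12: re-examined; everything it read last time is the same (E3 unchanged) — cache 125 kept, no run.

The important point: A1 recomputes to an identical value, and the output ends up unchanged.

Dirty set: A1, C12, E3.
Run set: A1 (1 run).
Re-examined without running (cache reused): C12, E3.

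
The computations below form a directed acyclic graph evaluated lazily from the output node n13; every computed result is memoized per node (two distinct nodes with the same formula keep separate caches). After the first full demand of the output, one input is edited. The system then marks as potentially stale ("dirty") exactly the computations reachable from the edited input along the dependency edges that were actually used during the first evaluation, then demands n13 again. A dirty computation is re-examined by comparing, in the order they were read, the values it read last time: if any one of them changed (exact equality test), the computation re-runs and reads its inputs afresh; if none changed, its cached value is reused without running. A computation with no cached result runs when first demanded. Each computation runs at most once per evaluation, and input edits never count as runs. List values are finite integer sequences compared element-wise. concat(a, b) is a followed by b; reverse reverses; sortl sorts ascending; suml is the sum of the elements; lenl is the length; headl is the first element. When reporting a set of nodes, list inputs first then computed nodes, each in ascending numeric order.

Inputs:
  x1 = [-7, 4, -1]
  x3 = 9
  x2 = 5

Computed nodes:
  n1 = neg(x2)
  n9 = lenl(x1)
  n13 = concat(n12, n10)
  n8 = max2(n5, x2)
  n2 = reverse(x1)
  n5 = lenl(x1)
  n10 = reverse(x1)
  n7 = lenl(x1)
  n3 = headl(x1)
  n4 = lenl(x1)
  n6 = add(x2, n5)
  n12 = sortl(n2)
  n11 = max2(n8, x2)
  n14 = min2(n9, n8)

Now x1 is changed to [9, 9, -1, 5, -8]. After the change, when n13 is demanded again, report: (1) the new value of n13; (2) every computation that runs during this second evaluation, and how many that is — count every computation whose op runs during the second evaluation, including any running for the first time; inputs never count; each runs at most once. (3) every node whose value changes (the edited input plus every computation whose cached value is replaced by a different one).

Demanding n13 again yields [-8, -1, 5, 9, 9, -8, 5, -1, 9, 9].
4 computations run: n2, n10, n12, n13.
The nodes whose values change: x1, n2, n10, n12, n13.

First demand of the output computes:
  n2 = reverse([-7, 4, -1]) = [-1, 4, -7]
  n10 = reverse([-7, 4, -1]) = [-1, 4, -7]
  n12 = sortl([-1, 4, -7]) = [-7, -1, 4]
  n13 = concat([-7, -1, 4], [-1, 4, -7]) = [-7, -1, 4, -1, 4, -7]

After the edit, cleaning proceeds:
  n2: a read changed (x1 [-7, 4, -1]->[9, 9, -1, 5, -8]) — executes, giving [-8, 5, -1, 9, 9].
  n10: a read changed (x1 [-7, 4, -1]->[9, 9, -1, 5, -8]) — executes, giving [-8, 5, -1, 9, 9].
  n12: a read changed (n2 [-1, 4, -7]->[-8, 5, -1, 9, 9]) — executes, giving [-8, -1, 5, 9, 9].
  n13: a read changed (n12 [-7, -1, 4]->[-8, -1, 5, 9, 9]; n10 [-1, 4, -7]->[-8, 5, -1, 9, 9]) — executes, giving [-8, -1, 5, 9, 9, -8, 5, -1, 9, 9].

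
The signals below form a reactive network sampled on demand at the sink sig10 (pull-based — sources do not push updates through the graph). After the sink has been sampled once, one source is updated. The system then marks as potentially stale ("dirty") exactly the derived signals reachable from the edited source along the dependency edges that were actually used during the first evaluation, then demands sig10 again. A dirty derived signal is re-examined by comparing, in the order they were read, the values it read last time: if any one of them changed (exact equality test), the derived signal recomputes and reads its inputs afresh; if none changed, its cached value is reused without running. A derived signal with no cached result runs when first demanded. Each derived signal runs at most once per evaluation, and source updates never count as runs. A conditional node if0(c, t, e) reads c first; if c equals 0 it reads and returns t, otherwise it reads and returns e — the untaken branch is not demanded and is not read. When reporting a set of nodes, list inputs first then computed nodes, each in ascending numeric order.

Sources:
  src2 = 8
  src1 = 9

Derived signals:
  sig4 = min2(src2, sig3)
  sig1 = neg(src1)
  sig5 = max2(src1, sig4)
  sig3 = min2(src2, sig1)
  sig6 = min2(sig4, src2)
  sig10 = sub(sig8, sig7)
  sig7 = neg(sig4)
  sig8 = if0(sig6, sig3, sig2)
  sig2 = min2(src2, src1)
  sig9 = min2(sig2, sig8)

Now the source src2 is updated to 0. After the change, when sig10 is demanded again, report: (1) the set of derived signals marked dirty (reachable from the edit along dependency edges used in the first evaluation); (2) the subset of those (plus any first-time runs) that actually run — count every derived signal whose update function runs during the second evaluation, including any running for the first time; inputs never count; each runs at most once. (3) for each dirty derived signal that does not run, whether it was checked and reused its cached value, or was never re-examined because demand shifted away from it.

Initial pass — values computed on the first demand:
  sig1 = neg(9) = -9
  sig2 = min2(8, 9) = 8
  sig3 = min2(8, -9) = -9
  sig4 = min2(8, -9) = -9
  sig6 = min2(-9, 8) = -9
  sig7 = neg(-9) = 9
  sig8 = if0(sig6=-9 -> else branch sig2) = 8
  sig10 = sub(8, 9) = -1

Second demand — change propagation:
  sig2: re-runs because src2 8->0; new result 0.
  sig3: re-runs because src2 8->0; new result -9 (unchanged).
  sig4: re-runs because src2 8->0; new result -9 (unchanged).
  sig6: re-runs because src2 8->0; new result -9 (unchanged).
  sig7: re-examined; everything it read last time is the same (sig4 unchanged) — cache 9 kept, no run.
  sig8: re-runs because sig2 8->0; new result 0.
  sig10: re-runs because sig8 8->0; new result -9.

The important point: at sig7 every value read last time is unchanged, so the dirty flag clears without a run.

Dirty set: sig2, sig3, sig4, sig6, sig7, sig8, sig10.
Run set: sig2, sig3, sig4, sig6, sig8, sig10 (6 run).
Re-examined without running (cache reused): sig7.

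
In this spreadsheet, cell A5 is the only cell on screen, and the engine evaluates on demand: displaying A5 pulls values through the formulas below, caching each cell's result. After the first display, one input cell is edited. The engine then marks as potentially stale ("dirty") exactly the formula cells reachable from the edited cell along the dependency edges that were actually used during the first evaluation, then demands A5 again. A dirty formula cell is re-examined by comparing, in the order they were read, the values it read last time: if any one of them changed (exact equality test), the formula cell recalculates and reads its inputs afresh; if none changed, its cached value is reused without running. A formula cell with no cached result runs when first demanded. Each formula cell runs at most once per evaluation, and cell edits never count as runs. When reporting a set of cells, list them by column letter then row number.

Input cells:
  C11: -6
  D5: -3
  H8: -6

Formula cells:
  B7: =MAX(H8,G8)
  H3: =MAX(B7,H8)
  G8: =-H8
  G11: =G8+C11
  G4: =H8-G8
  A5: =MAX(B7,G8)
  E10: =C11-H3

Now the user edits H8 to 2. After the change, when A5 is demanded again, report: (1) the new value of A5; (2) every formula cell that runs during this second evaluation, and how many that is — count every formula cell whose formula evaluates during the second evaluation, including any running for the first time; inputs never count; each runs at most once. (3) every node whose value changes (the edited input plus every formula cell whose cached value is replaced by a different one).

A5 now evaluates to 2.
Run set: A5, B7, G8 (3 run).
Changed values: A5, B7, G8, H8.

Initial pass — values computed on the first demand:
  G8 = -(-6) = 6
  B7 = MAX(-6, 6) = 6
  A5 = MAX(6, 6) = 6

Second demand — change propagation:
  G8: re-runs because H8 -6->2; new result -2.
  B7: re-runs because H8 -6->2; G8 6->-2; new result 2.
  A5: re-runs because B7 6->2; G8 6->-2; new result 2.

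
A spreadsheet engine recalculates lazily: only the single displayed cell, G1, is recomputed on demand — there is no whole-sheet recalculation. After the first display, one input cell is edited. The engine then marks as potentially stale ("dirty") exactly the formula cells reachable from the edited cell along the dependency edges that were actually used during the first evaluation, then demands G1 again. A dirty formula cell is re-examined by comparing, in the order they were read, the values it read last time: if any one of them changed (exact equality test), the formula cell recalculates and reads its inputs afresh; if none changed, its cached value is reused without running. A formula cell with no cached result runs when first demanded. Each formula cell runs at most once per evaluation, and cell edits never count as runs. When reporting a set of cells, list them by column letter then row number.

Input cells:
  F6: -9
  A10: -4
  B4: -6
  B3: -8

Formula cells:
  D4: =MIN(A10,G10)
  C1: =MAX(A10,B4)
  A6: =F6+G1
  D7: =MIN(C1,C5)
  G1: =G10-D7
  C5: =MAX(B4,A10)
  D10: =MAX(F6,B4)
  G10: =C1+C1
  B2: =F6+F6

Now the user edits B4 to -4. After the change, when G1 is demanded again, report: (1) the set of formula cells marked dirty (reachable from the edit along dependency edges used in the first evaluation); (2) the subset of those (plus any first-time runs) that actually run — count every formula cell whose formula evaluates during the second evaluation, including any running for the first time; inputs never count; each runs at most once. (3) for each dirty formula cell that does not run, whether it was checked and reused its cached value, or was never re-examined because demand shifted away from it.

First evaluation (everything demanded from the output):
  C1 = MAX(-4, -6) = -4
  C5 = MAX(-6, -4) = -4
  D7 = MIN(-4, -4) = -4
  G10 = -4 + -4 = -8
  G1 = -8 - -4 = -4

Propagation after the edit:
  C1: runs — B4 -6->-4; result -4 (same value as before).
  C5: runs — B4 -6->-4; result -4 (same value as before).
  D7: checked — values it read are unchanged (C1 unchanged, C5 unchanged); reused cached -4 without running.
  G10: checked — values it read are unchanged (C1 unchanged, C1 unchanged); reused cached -8 without running.
  G1: checked — values it read are unchanged (G10 unchanged, D7 unchanged); reused cached -4 without running.

Key observation: the cutoff stops propagation at G10 — its inputs' values are unchanged, so it reuses its cache.

Marked dirty: C1, C5, D7, G1, G10.
Formula cells that run: C1, C5 — 2 in total.
Checked but reused from cache: D7, G1, G10.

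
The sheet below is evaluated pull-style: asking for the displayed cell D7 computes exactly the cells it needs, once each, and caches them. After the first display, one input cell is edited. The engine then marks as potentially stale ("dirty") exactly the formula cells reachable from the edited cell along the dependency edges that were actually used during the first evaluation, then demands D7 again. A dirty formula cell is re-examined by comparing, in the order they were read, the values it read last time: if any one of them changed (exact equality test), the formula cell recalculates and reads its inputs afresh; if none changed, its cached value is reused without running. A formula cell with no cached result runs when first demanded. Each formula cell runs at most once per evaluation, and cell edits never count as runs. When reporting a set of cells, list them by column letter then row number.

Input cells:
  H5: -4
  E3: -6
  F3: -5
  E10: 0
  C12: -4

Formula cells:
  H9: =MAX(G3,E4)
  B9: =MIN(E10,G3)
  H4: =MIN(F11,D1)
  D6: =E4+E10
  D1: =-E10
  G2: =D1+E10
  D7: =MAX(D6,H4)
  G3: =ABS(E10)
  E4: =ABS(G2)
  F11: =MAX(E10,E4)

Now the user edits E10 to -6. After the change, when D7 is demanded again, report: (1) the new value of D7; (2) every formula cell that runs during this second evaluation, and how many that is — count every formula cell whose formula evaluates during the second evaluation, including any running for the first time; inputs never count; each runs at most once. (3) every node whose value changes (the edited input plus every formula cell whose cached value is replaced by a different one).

Demanding D7 again yields 0.
6 formula cells run: D1, D6, D7, F11, G2, H4.
The nodes whose values change: D1, D6, E10.
Note where the cutoff bites: E4 is checked, finds nothing changed, and keeps its cache.

First demand of the output computes:
  D1 = -(0) = 0
  G2 = 0 + 0 = 0
  E4 = ABS(0) = 0
  D6 = 0 + 0 = 0
  F11 = MAX(0, 0) = 0
  H4 = MIN(0, 0) = 0
  D7 = MAX(0, 0) = 0

After the edit, cleaning proceeds:
  D1: a read changed (E10 0->-6) — executes, giving 6.
  G2: a read changed (D1 0->6; E10 0->-6) — executes, giving 0 — identical to its old value.
  E4: dirty, but its reads are unchanged (G2 unchanged); cached 0 stands.
  D6: a read changed (E10 0->-6) — executes, giving -6.
  F11: a read changed (E10 0->-6) — executes, giving 0 — identical to its old value.
  H4: a read changed (D1 0->6) — executes, giving 0 — identical to its old value.
  D7: a read changed (D6 0->-6) — executes, giving 0 — identical to its old value.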